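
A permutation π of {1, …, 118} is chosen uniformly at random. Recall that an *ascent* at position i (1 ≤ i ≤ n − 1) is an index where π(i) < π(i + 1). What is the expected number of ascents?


Write X = Σ X_I over i = 1, …, 117, with X_I the indicator of one ascent.
There are 117 indicators.
For each fixed i, the pair (π(i), π(i+1)) is a uniformly random ordered pair of distinct values from {1, …, 118}; by symmetry P[π(i) < π(i+1)] = 1/2.
By linearity: E[X] = 117 · (1/2) = (118 − 1) · (1/2) = 117/2 ≈ 58.5000.

E[X] = 117/2 = 58.5000.


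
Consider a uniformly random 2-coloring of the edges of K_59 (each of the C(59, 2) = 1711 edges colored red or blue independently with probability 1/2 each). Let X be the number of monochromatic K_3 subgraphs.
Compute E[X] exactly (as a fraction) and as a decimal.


Let X = Σ_S X_S over the C(59, 3) = 32509 subsets S of size 3, where X_S = 1 if the K_3 on S is monochromatic.
For a fixed S, the K_3 on S has C(3, 2) = 3 edges. P[all 3 edges red] = (1/2)^3, and likewise for blue, so P[monochromatic] = 2·(1/2)^3 = 2^{1 − 3} = 1/4.
By linearity: E[X] = C(59, 3) · 2^{1 − 3} = 32509 · 1/4 = 32509/4.
Numerically: E[X] ≈ 8127.250000.

E[X] = C(59,3)·2^(1−C(3,2)) = 32509/4 ≈ 8127.250000.


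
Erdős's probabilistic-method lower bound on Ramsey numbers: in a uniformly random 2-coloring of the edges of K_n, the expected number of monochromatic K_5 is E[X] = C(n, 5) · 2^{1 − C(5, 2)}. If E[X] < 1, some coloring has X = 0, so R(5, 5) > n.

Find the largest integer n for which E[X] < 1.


We need C(n, 5) · 2^{1 − 10} < 1, i.e. C(n, 5) < 2^{10 − 1} = 512.
Check values of n near the boundary:
  n = 6: C(6, 5) = 6; 6 < 512? YES
  n = 7: C(7, 5) = 21; 21 < 512? YES
  n = 8: C(8, 5) = 56; 56 < 512? YES
  n = 9: C(9, 5) = 126; 126 < 512? YES
  n = 10: C(10, 5) = 252; 252 < 512? YES
  n = 11: C(11, 5) = 462; 462 < 512? YES
  n = 12: C(12, 5) = 792; 792 < 512? NO
  n = 13: C(13, 5) = 1287; 1287 < 512? NO
  n = 14: C(14, 5) = 2002; 2002 < 512? NO
The largest n with C(n, 5) < 512 is n = 11 (where E[X] = 231/256 ≈ 0.902344). Hence R(5, 5) > 11, i.e. R(5, 5) ≥ 12.

Largest n = 11; hence R(5, 5) > 11.


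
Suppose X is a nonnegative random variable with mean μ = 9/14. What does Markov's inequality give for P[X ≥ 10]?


μ = E[X] = 9/14, a = 10.
Markov: P[X ≥ 10] ≤ μ/a = (9/14)/10 = 9/140.
Numerically: ≈ 0.064.
(Since a = 10 > μ = 0.643, the bound 9/140 is < 1 and informative.)

P[X ≥ 10] ≤ 9/140 ≈ 0.064.


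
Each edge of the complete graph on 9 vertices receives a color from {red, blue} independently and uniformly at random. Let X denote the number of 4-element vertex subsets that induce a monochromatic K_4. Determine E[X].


Let X = Σ_S X_S over the C(9, 4) = 126 subsets S of size 4, where X_S = 1 if the K_4 on S is monochromatic.
For a fixed S, the K_4 on S has C(4, 2) = 6 edges. P[all 6 edges red] = (1/2)^6, and likewise for blue, so P[monochromatic] = 2·(1/2)^6 = 2^{1 − 6} = 1/32.
By linearity: E[X] = C(9, 4) · 2^{1 − 6} = 126 · 1/32 = 63/16.
Numerically: E[X] ≈ 3.937500.

E[X] = C(9,4)·2^(1−C(4,2)) = 63/16 ≈ 3.937500.


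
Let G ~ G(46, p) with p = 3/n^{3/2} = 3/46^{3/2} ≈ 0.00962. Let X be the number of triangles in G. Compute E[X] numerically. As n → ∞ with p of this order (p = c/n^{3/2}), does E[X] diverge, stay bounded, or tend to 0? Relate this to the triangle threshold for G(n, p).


Number of potential triangles: C(46, 3) = 15180.
Each occurs with probability p³ ≈ (0.00962)³ ≈ 8.89106e-07.
By linearity: E[X] = C(46, 3)·p³ ≈ 15180 · 8.89106e-07 ≈ 0.013.
Since α = 3/2 > 1, p = c/n^{3/2} = o(1/n) is below the triangle threshold p ~ 1/n. Asymptotically E[X] ~ (c³/6)·n^{3(1−α)} = (3³/6)·n^{-1.5} → 0, so by Markov's inequality G has no triangles w.h.p.

E[X] ≈ 0.013; in regime p = Θ(1/n^{3/2}) E[X] tends to 0 (below the triangle threshold p ~ 1/n).


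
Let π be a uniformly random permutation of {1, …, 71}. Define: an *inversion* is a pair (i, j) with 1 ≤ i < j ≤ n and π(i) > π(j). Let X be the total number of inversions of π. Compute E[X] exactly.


Write X = Σ X_I over the C(71, 2) = 2485 pairs i < j, with X_I the indicator of one inversion.
There are 2485 indicators.
For each fixed pair i < j, the values π(i) and π(j) are two distinct elements of {1, …, 71} in uniformly random order; by symmetry P[π(i) > π(j)] = 1/2.
By linearity: E[X] = 2485 · (1/2) = C(71, 2) · (1/2) = 2485/2 = 2485/2 ≈ 1242.500.

E[X] = 2485/2 = 1242.500.


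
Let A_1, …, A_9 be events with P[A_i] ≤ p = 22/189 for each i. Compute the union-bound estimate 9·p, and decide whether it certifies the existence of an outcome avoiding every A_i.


Union bound: P[∪_{i=1}^{9} A_i] ≤ Σ_i P[A_i] ≤ 9·p = 9·(22/189) = 22/21.
Numerically: 22/21 ≈ 1.04762.
Is 22/21 < 1? NO.
Since the bound 22/21 is ≥ 1, the union bound is uninformative here; it does NOT by itself certify existence.

9·p = 22/21 ≈ 1.04762; existence NOT certified by the union bound.


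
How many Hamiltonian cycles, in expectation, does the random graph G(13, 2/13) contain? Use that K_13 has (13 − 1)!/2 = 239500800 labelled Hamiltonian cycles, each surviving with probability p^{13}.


K_13 has (13 − 1)!/2 = 239500800 labelled Hamiltonian cycles.
For each such Hamiltonian cycle H, let X_H = 1 if all 13 edges of H are present in G. Then P[X_H = 1] = p^{13} = (2/13)^{13} = 8192/302875106592253.
By linearity: E[X] = Σ_H E[X_H] = 239500800 · p^{13} = 239500800 · 8192/302875106592253 = 1961990553600/302875106592253.
Numerically: E[X] ≈ 0.0064779.

E[X] = 239500800 · (2/13)^{13} = 1961990553600/302875106592253 ≈ 0.0064779.


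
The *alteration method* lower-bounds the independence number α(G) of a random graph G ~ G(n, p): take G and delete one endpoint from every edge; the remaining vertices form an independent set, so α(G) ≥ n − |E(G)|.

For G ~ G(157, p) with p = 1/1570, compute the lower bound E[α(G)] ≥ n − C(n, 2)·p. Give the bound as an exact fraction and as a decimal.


E[|E(G)|] = C(157, 2)·p = 12246 · (1/1570) = 39/5.
E[α(G)] ≥ n − E[|E(G)|] = 157 − 39/5 = 746/5.
Numerically: ≈ 149.20000.
(This is only a lower bound; the true E[α(G)] may be larger.)

E[α(G)] ≥ 746/5 ≈ 149.20000.


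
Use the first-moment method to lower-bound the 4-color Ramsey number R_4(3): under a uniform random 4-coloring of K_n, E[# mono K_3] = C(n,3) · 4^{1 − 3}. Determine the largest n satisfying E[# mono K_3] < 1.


We need C(n, 3) · 4^{1 − 3} < 1, i.e. C(n, 3) < 4^{3 − 1} = 16.
Check values of n near the boundary:
  n = 3: C(3, 3) = 1; 1 < 16? YES
  n = 4: C(4, 3) = 4; 4 < 16? YES
  n = 5: C(5, 3) = 10; 10 < 16? YES
  n = 6: C(6, 3) = 20; 20 < 16? NO
The largest n with C(n, 3) < 16 is n = 5 (where E[X] = 5/8 ≈ 0.6250000). Hence R_4(3) > 5, i.e. R_4(3) ≥ 6.

Largest n = 5; hence R_4(3) > 5.


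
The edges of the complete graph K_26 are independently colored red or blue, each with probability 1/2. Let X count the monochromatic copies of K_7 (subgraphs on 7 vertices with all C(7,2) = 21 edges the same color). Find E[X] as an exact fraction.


Let X = Σ_S X_S over the C(26, 7) = 657800 subsets S of size 7, where X_S = 1 if the K_7 on S is monochromatic.
For a fixed S, the K_7 on S has C(7, 2) = 21 edges. P[all 21 edges red] = (1/2)^21, and likewise for blue, so P[monochromatic] = 2·(1/2)^21 = 2^{1 − 21} = 1/1048576.
By linearity of expectation: E[X] = C(26, 7) · 2^{1 − 21} = 657800 · 1/1048576 = 82225/131072.
Numerically: E[X] ≈ 0.6273.

E[X] = C(26,7)·2^(1−C(7,2)) = 82225/131072 ≈ 0.6273.


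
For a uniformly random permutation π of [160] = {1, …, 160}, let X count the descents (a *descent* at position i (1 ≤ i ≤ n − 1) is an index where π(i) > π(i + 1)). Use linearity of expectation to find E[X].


Write X = Σ X_I over i = 1, …, 159, with X_I the indicator of one descent.
There are 159 indicators.
For each fixed i, the pair (π(i), π(i+1)) is a uniformly random ordered pair of distinct values from {1, …, 160}; by symmetry P[π(i) > π(i+1)] = 1/2.
By linearity: E[X] = 159 · (1/2) = (160 − 1) · (1/2) = 159/2 ≈ 79.500.

E[X] = 159/2 = 79.500.


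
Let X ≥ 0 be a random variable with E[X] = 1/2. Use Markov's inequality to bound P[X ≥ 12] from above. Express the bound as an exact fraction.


μ = E[X] = 1/2, a = 12.
Markov: P[X ≥ 12] ≤ μ/a = (1/2)/12 = 1/24.
Numerically: ≈ 0.0417.
(Since a = 12 > μ = 0.5000, the bound 1/24 is < 1 and informative.)

P[X ≥ 12] ≤ 1/24 ≈ 0.0417.


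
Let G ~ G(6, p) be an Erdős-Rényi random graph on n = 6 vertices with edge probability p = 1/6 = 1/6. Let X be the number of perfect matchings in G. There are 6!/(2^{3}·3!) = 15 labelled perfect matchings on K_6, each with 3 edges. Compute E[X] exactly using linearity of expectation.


K_6 has 6!/(2^{3}·3!) = 15 labelled perfect matchings.
For each such perfect matching H, let X_H = 1 if all 3 edges of H are present in G. Then P[X_H = 1] = p^{3} = (1/6)^{3} = 1/216.
By linearity: E[X] = Σ_H E[X_H] = 15 · p^{3} = 15 · 1/216 = 5/72.
Numerically: E[X] ≈ 0.0694444.

E[X] = 15 · (1/6)^{3} = 5/72 ≈ 0.0694444.


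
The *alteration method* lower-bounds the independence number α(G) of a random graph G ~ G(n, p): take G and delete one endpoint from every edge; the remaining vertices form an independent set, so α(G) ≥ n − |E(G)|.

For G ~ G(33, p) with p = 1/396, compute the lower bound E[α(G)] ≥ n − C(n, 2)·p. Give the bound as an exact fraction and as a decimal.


E[|E(G)|] = C(33, 2)·p = 528 · (1/396) = 4/3.
E[α(G)] ≥ n − E[|E(G)|] = 33 − 4/3 = 95/3.
Numerically: ≈ 31.666667.
(This is only a lower bound; the true E[α(G)] may be larger.)

E[α(G)] ≥ 95/3 ≈ 31.666667.


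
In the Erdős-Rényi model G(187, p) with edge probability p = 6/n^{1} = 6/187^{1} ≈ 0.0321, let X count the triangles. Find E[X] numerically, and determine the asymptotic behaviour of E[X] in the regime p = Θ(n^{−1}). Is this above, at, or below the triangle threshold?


Number of potential triangles: C(187, 3) = 1072445.
Each occurs with probability p³ ≈ (0.0321)³ ≈ 3.30315e-05.
By linearity: E[X] = C(187, 3)·p³ ≈ 1072445 · 3.30315e-05 ≈ 35.425.
Here α = 1, so p = 6/n is exactly at the triangle threshold p ~ 1/n. Asymptotically E[X] → c³/6 = 6³/6 = 36 ≈ 36.000, a bounded constant. In this regime the triangle count is asymptotically Poisson(c³/6).

E[X] ≈ 35.425; in regime p = Θ(1/n^{1}) E[X] stays bounded (at the triangle threshold p ~ 1/n).


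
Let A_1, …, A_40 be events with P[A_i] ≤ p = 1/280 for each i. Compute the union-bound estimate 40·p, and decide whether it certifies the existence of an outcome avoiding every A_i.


Union bound: P[∪_{i=1}^{40} A_i] ≤ Σ_i P[A_i] ≤ 40·p = 40·(1/280) = 1/7.
Numerically: 1/7 ≈ 0.1429.
Is 1/7 < 1? YES.
Since P[∪ A_i] ≤ 1/7 < 1, the complement has P[∩ A_i^c] ≥ 1 − 1/7 = 6/7 > 0, so some outcome avoids every A_i.

40·p = 1/7 ≈ 0.1429; existence CERTIFIED by the union bound.


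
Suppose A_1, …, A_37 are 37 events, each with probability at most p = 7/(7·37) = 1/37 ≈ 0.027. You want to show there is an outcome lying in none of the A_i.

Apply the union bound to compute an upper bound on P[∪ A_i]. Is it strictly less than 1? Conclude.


Union bound: P[∪_{i=1}^{37} A_i] ≤ Σ_i P[A_i] ≤ 37·p = 37·(1/37) = 1.
Numerically: 1 ≈ 1.000.
Is 1 < 1? NO.
Since the bound 1 is ≥ 1, the union bound is uninformative here; it does NOT by itself certify existence.

37·p = 1 ≈ 1.000; existence NOT certified by the union bound.


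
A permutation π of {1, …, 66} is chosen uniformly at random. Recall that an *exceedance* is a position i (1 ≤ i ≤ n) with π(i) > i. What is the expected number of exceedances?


Write X = Σ_{i=1}^{66} X_i, where X_i = 1_{π(i) > i}.
For each fixed i, π(i) is uniform over {1, …, 66} (marginal of a uniform permutation), so P[π(i) > i] = (n − i)/n. Summing: Σ_{i=1}^{66} (n − i)/n = (0 + 1 + … + 65)/66 = 66(66 − 1)/(2·66) = (66 − 1)/2.
Hence E[X] = Σ_{i=1}^{66} (66 − i)/66 = 65/2 ≈ 32.500000.

E[X] = 65/2 = 32.500000.


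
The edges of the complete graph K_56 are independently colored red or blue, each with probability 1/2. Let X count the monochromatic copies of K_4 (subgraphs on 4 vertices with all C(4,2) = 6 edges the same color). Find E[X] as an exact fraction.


Let X = Σ_S X_S over the C(56, 4) = 367290 subsets S of size 4, where X_S = 1 if the K_4 on S is monochromatic.
For a fixed S, the K_4 on S has C(4, 2) = 6 edges. P[all 6 edges red] = (1/2)^6, and likewise for blue, so P[monochromatic] = 2·(1/2)^6 = 2^{1 − 6} = 1/32.
By linearity of expectation: E[X] = C(56, 4) · 2^{1 − 6} = 367290 · 1/32 = 183645/16.
Numerically: E[X] ≈ 11477.81250.

E[X] = C(56,4)·2^(1−C(4,2)) = 183645/16 ≈ 11477.81250.


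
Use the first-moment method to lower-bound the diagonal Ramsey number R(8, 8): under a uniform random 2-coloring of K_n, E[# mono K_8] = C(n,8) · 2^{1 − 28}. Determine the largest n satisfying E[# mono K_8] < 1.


We need C(n, 8) · 2^{1 − 28} < 1, i.e. C(n, 8) < 2^{28 − 1} = 134217728.
Check values of n near the boundary:
  n = 36: C(36, 8) = 30260340; 30260340 < 134217728? YES
  n = 37: C(37, 8) = 38608020; 38608020 < 134217728? YES
  n = 38: C(38, 8) = 48903492; 48903492 < 134217728? YES
  n = 39: C(39, 8) = 61523748; 61523748 < 134217728? YES
  n = 40: C(40, 8) = 76904685; 76904685 < 134217728? YES
  n = 41: C(41, 8) = 95548245; 95548245 < 134217728? YES
  n = 42: C(42, 8) = 118030185; 118030185 < 134217728? YES
  n = 43: C(43, 8) = 145008513; 145008513 < 134217728? NO
The largest n with C(n, 8) < 134217728 is n = 42 (where E[X] = 118030185/134217728 ≈ 0.879393). Hence R(8, 8) > 42, i.e. R(8, 8) ≥ 43.

Largest n = 42; hence R(8, 8) > 42.


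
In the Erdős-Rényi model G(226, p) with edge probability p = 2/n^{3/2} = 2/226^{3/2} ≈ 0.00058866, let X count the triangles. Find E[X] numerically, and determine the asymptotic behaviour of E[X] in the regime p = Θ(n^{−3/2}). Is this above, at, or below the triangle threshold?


Number of potential triangles: C(226, 3) = 1898400.
Each occurs with probability p³ ≈ (0.00058866)³ ≈ 2.0398677e-10.
By linearity: E[X] = C(226, 3)·p³ ≈ 1898400 · 2.0398677e-10 ≈ 0.00039.
Since α = 3/2 > 1, p = c/n^{3/2} = o(1/n) is below the triangle threshold p ~ 1/n. Asymptotically E[X] ~ (c³/6)·n^{3(1−α)} = (2³/6)·n^{-1.5} → 0, so by Markov's inequality G has no triangles w.h.p.

E[X] ≈ 0.00039; in regime p = Θ(1/n^{3/2}) E[X] tends to 0 (below the triangle threshold p ~ 1/n).


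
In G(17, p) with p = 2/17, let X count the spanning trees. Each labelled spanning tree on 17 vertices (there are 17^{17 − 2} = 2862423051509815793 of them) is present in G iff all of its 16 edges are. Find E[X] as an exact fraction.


K_17 has 17^{17 − 2} = 2862423051509815793 labelled spanning trees.
For each such spanning tree H, let X_H = 1 if all 16 edges of H are present in G. Then P[X_H = 1] = p^{16} = (2/17)^{16} = 65536/48661191875666868481.
By linearity of expectation: E[X] = Σ_H E[X_H] = 2862423051509815793 · p^{16} = 2862423051509815793 · 65536/48661191875666868481 = 65536/17.
Numerically: E[X] ≈ 3855.

E[X] = 2862423051509815793 · (2/17)^{16} = 65536/17 ≈ 3855.


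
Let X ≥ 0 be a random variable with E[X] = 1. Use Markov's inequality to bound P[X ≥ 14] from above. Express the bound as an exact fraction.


μ = E[X] = 1, a = 14.
Markov: P[X ≥ 14] ≤ μ/a = (1)/14 = 1/14.
Numerically: ≈ 0.07143.
(Since a = 14 > μ = 1.00000, the bound 1/14 is < 1 and informative.)

P[X ≥ 14] ≤ 1/14 ≈ 0.07143.


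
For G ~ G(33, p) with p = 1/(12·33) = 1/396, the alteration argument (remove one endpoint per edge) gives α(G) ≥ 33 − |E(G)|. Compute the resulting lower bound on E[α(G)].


E[|E(G)|] = C(33, 2)·p = 528 · (1/396) = 4/3.
E[α(G)] ≥ n − E[|E(G)|] = 33 − 4/3 = 95/3.
Numerically: ≈ 31.66667.
(This is only a lower bound; the true E[α(G)] may be larger.)

E[α(G)] ≥ 95/3 ≈ 31.66667.


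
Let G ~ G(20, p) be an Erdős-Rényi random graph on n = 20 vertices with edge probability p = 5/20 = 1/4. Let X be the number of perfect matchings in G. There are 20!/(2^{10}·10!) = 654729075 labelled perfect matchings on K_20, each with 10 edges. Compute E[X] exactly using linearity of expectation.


K_20 has 20!/(2^{10}·10!) = 654729075 labelled perfect matchings.
For each such perfect matching H, let X_H = 1 if all 10 edges of H are present in G. Then P[X_H = 1] = p^{10} = (1/4)^{10} = 1/1048576.
By linearity: E[X] = Σ_H E[X_H] = 654729075 · p^{10} = 654729075 · 1/1048576 = 654729075/1048576.
Numerically: E[X] ≈ 624.398.

E[X] = 654729075 · (1/4)^{10} = 654729075/1048576 ≈ 624.398.


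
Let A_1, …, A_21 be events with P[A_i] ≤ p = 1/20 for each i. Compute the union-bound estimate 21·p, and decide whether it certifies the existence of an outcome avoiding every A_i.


Union bound: P[∪_{i=1}^{21} A_i] ≤ Σ_i P[A_i] ≤ 21·p = 21·(1/20) = 21/20.
Numerically: 21/20 ≈ 1.0500.
Is 21/20 < 1? NO.
Since the bound 21/20 is ≥ 1, the union bound is uninformative here; it does NOT by itself certify existence.

21·p = 21/20 ≈ 1.0500; existence NOT certified by the union bound.


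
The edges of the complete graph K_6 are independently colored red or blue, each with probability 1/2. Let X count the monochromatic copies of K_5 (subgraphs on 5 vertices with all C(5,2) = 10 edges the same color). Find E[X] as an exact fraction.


Let X = Σ_S X_S over the C(6, 5) = 6 subsets S of size 5, where X_S = 1 if the K_5 on S is monochromatic.
For a fixed S, the K_5 on S has C(5, 2) = 10 edges. P[all 10 edges red] = (1/2)^10, and likewise for blue, so P[monochromatic] = 2·(1/2)^10 = 2^{1 − 10} = 1/512.
By linearity: E[X] = C(6, 5) · 2^{1 − 10} = 6 · 1/512 = 3/256.
Numerically: E[X] ≈ 0.011719.

E[X] = C(6,5)·2^(1−C(5,2)) = 3/256 ≈ 0.011719.


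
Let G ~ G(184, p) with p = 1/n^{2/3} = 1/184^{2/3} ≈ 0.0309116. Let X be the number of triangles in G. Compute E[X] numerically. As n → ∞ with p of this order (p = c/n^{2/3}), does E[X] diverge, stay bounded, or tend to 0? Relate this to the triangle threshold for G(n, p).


Number of potential triangles: C(184, 3) = 1021384.
Each occurs with probability p³ ≈ (0.0309116)³ ≈ 2.95368620e-05.
By linearity: E[X] = C(184, 3)·p³ ≈ 1021384 · 2.95368620e-05 ≈ 30.168478.
Since α = 2/3 < 1, p = c/n^{2/3} ≫ 1/n is above the triangle threshold p ~ 1/n. Asymptotically E[X] ~ (c³/6)·n^{3(1−α)} = (1³/6)·n^{1} → ∞; triangles are abundant w.h.p.

E[X] ≈ 30.168478; in regime p = Θ(1/n^{2/3}) E[X] diverges (above the triangle threshold p ~ 1/n).


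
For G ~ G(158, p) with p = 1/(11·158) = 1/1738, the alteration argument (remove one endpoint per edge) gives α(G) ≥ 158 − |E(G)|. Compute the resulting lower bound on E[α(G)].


E[|E(G)|] = C(158, 2)·p = 12403 · (1/1738) = 157/22.
E[α(G)] ≥ n − E[|E(G)|] = 158 − 157/22 = 3319/22.
Numerically: ≈ 150.863636.
(This is only a lower bound; the true E[α(G)] may be larger.)

E[α(G)] ≥ 3319/22 ≈ 150.863636.


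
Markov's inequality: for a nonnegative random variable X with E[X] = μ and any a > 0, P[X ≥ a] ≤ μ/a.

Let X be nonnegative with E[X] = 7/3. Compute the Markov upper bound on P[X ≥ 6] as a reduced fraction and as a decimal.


μ = E[X] = 7/3, a = 6.
Markov: P[X ≥ 6] ≤ μ/a = (7/3)/6 = 7/18.
Numerically: ≈ 0.389.
(Since a = 6 > μ = 2.333, the bound 7/18 is < 1 and informative.)

P[X ≥ 6] ≤ 7/18 ≈ 0.389.


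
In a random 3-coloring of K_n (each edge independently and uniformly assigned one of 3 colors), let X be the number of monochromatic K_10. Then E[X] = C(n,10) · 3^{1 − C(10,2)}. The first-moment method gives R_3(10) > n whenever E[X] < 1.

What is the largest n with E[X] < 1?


We need C(n, 10) · 3^{1 − 45} < 1, i.e. C(n, 10) < 3^{45 − 1} = 984770902183611232881.
Check values of n near the boundary:
  n = 567: C(567, 10) = 873787071273467749398; 873787071273467749398 < 984770902183611232881? YES
  n = 568: C(568, 10) = 889446337783744949208; 889446337783744949208 < 984770902183611232881? YES
  n = 569: C(569, 10) = 905357721286137524328; 905357721286137524328 < 984770902183611232881? YES
  n = 570: C(570, 10) = 921524823451961408691; 921524823451961408691 < 984770902183611232881? YES
  n = 571: C(571, 10) = 937951290893172842001; 937951290893172842001 < 984770902183611232881? YES
  n = 572: C(572, 10) = 954640815642161682606; 954640815642161682606 < 984770902183611232881? YES
  n = 573: C(573, 10) = 971597135635805762226; 971597135635805762226 < 984770902183611232881? YES
  n = 574: C(574, 10) = 988824035203816502691; 988824035203816502691 < 984770902183611232881? NO
The largest n with C(n, 10) < 984770902183611232881 is n = 573 (where E[X] = 35985079097622435638/36472996377170786403 ≈ 0.9866225). Hence R_3(10) > 573, i.e. R_3(10) ≥ 574.

Largest n = 573; hence R_3(10) > 573.


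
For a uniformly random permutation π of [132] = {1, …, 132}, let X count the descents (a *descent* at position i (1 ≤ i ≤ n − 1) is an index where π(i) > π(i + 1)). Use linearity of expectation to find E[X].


Write X = Σ X_I over i = 1, …, 131, with X_I the indicator of one descent.
There are 131 indicators.
For each fixed i, the pair (π(i), π(i+1)) is a uniformly random ordered pair of distinct values from {1, …, 132}; by symmetry P[π(i) > π(i+1)] = 1/2.
By linearity: E[X] = 131 · (1/2) = (132 − 1) · (1/2) = 131/2 ≈ 65.500.

E[X] = 131/2 = 65.500.


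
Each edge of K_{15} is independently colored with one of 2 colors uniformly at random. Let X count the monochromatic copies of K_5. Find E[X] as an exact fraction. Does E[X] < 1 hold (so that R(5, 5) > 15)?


E[X] = C(15, 5) · 2^{1 − 10} = 3003 · 2^{−9} = 3003/512.
As a reduced fraction: E[X] = 3003/512 ≈ 5.8652344.
Is E[X] < 1? NO.
Since E[X] ≥ 1, the first-moment bound is inconclusive at n = 15; it does NOT by itself certify R(5, 5) > 15.

E[X] = 3003/512 ≈ 5.8652344; E[X] ≥ 1; first-moment method inconclusive here.


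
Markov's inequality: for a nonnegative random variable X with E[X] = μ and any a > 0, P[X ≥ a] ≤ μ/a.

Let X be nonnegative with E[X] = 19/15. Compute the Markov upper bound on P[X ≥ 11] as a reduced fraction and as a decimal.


μ = E[X] = 19/15, a = 11.
Markov: P[X ≥ 11] ≤ μ/a = (19/15)/11 = 19/165.
Numerically: ≈ 0.11515.
(Since a = 11 > μ = 1.26667, the bound 19/165 is < 1 and informative.)

P[X ≥ 11] ≤ 19/165 ≈ 0.11515.


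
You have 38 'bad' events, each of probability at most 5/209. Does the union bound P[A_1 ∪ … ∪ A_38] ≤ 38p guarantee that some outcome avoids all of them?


Union bound: P[∪_{i=1}^{38} A_i] ≤ Σ_i P[A_i] ≤ 38·p = 38·(5/209) = 10/11.
Numerically: 10/11 ≈ 0.90909.
Is 10/11 < 1? YES.
Since P[∪ A_i] ≤ 10/11 < 1, the complement has P[∩ A_i^c] ≥ 1 − 10/11 = 1/11 > 0, so some outcome avoids every A_i.

38·p = 10/11 ≈ 0.90909; existence CERTIFIED by the union bound.


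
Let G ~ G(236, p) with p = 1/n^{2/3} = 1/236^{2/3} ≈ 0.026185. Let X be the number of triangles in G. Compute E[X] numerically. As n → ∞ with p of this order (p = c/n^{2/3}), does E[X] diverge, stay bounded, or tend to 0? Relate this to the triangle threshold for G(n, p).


Number of potential triangles: C(236, 3) = 2162940.
Each occurs with probability p³ ≈ (0.026185)³ ≈ 1.7954611e-05.
By linearity: E[X] = C(236, 3)·p³ ≈ 2162940 · 1.7954611e-05 ≈ 38.83475.
Since α = 2/3 < 1, p = c/n^{2/3} ≫ 1/n is above the triangle threshold p ~ 1/n. Asymptotically E[X] ~ (c³/6)·n^{3(1−α)} = (1³/6)·n^{1} → ∞; triangles are abundant w.h.p.

E[X] ≈ 38.83475; in regime p = Θ(1/n^{2/3}) E[X] diverges (above the triangle threshold p ~ 1/n).


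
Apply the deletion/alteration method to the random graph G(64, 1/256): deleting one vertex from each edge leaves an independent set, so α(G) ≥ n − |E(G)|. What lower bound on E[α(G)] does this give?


E[|E(G)|] = C(64, 2)·p = 2016 · (1/256) = 63/8.
E[α(G)] ≥ n − E[|E(G)|] = 64 − 63/8 = 449/8.
Numerically: ≈ 56.12500.
(This is only a lower bound; the true E[α(G)] may be larger.)

E[α(G)] ≥ 449/8 ≈ 56.12500.


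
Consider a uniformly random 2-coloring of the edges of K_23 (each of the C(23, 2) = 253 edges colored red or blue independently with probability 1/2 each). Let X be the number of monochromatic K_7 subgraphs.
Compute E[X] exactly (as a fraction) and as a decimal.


Let X = Σ_S X_S over the C(23, 7) = 245157 subsets S of size 7, where X_S = 1 if the K_7 on S is monochromatic.
For a fixed S, the K_7 on S has C(7, 2) = 21 edges. P[all 21 edges red] = (1/2)^21, and likewise for blue, so P[monochromatic] = 2·(1/2)^21 = 2^{1 − 21} = 1/1048576.
By linearity: E[X] = C(23, 7) · 2^{1 − 21} = 245157 · 1/1048576 = 245157/1048576.
Numerically: E[X] ≈ 0.23380.

E[X] = C(23,7)·2^(1−C(7,2)) = 245157/1048576 ≈ 0.23380.


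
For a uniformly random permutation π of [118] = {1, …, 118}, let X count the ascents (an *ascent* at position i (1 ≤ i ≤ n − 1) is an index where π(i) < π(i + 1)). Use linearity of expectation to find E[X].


Write X = Σ X_I over i = 1, …, 117, with X_I the indicator of one ascent.
There are 117 indicators.
For each fixed i, the pair (π(i), π(i+1)) is a uniformly random ordered pair of distinct values from {1, …, 118}; by symmetry P[π(i) < π(i+1)] = 1/2.
By linearity: E[X] = 117 · (1/2) = (118 − 1) · (1/2) = 117/2 ≈ 58.50000.

E[X] = 117/2 = 58.50000.


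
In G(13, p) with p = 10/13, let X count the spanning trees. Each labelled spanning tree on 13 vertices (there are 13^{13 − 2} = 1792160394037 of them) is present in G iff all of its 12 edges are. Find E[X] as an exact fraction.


K_13 has 13^{13 − 2} = 1792160394037 labelled spanning trees.
For each such spanning tree H, let X_H = 1 if all 12 edges of H are present in G. Then P[X_H = 1] = p^{12} = (10/13)^{12} = 1000000000000/23298085122481.
Summing the indicators: E[X] = Σ_H E[X_H] = 1792160394037 · p^{12} = 1792160394037 · 1000000000000/23298085122481 = 1000000000000/13.
Numerically: E[X] ≈ 7.6923e+10.

E[X] = 1792160394037 · (10/13)^{12} = 1000000000000/13 ≈ 7.6923e+10.


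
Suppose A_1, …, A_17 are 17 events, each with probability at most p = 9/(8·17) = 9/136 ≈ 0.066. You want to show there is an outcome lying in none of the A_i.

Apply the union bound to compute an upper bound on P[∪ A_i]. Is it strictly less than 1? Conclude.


Union bound: P[∪_{i=1}^{17} A_i] ≤ Σ_i P[A_i] ≤ 17·p = 17·(9/136) = 9/8.
Numerically: 9/8 ≈ 1.125.
Is 9/8 < 1? NO.
Since the bound 9/8 is ≥ 1, the union bound is uninformative here; it does NOT by itself certify existence.

17·p = 9/8 ≈ 1.125; existence NOT certified by the union bound.


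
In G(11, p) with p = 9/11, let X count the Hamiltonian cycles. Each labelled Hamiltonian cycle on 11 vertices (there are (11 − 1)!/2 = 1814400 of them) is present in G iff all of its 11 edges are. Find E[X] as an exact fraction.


K_11 has (11 − 1)!/2 = 1814400 labelled Hamiltonian cycles.
For each such Hamiltonian cycle H, let X_H = 1 if all 11 edges of H are present in G. Then P[X_H = 1] = p^{11} = (9/11)^{11} = 31381059609/285311670611.
By linearity of expectation: E[X] = Σ_H E[X_H] = 1814400 · p^{11} = 1814400 · 31381059609/285311670611 = 56937794554569600/285311670611.
Numerically: E[X] ≈ 1.996e+05.

E[X] = 1814400 · (9/11)^{11} = 56937794554569600/285311670611 ≈ 1.996e+05.


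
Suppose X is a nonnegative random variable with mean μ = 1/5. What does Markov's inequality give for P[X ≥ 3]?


μ = E[X] = 1/5, a = 3.
Markov: P[X ≥ 3] ≤ μ/a = (1/5)/3 = 1/15.
Numerically: ≈ 0.067.
(Since a = 3 > μ = 0.200, the bound 1/15 is < 1 and informative.)

P[X ≥ 3] ≤ 1/15 ≈ 0.067.


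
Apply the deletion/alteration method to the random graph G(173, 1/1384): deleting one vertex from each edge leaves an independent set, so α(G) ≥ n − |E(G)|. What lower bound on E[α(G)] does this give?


E[|E(G)|] = C(173, 2)·p = 14878 · (1/1384) = 43/4.
E[α(G)] ≥ n − E[|E(G)|] = 173 − 43/4 = 649/4.
Numerically: ≈ 162.250.
(This is only a lower bound; the true E[α(G)] may be larger.)

E[α(G)] ≥ 649/4 ≈ 162.250.


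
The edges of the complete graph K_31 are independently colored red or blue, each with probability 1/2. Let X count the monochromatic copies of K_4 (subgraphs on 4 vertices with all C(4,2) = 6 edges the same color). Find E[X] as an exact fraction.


Let X = Σ_S X_S over the C(31, 4) = 31465 subsets S of size 4, where X_S = 1 if the K_4 on S is monochromatic.
For a fixed S, the K_4 on S has C(4, 2) = 6 edges. P[all 6 edges red] = (1/2)^6, and likewise for blue, so P[monochromatic] = 2·(1/2)^6 = 2^{1 − 6} = 1/32.
By linearity: E[X] = C(31, 4) · 2^{1 − 6} = 31465 · 1/32 = 31465/32.
Numerically: E[X] ≈ 983.281.

E[X] = C(31,4)·2^(1−C(4,2)) = 31465/32 ≈ 983.281.


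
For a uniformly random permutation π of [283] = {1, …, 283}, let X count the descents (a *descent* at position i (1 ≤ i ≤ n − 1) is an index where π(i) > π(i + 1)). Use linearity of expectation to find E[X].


Write X = Σ X_I over i = 1, …, 282, with X_I the indicator of one descent.
There are 282 indicators.
For each fixed i, the pair (π(i), π(i+1)) is a uniformly random ordered pair of distinct values from {1, …, 283}; by symmetry P[π(i) > π(i+1)] = 1/2.
By linearity: E[X] = 282 · (1/2) = (283 − 1) · (1/2) = 141 ≈ 141.0000.

E[X] = 141 = 141.0000.


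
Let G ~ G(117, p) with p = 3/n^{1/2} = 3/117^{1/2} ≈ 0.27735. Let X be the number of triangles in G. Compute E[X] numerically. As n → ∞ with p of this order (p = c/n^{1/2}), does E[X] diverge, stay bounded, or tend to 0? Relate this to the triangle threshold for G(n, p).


Number of potential triangles: C(117, 3) = 260130.
Each occurs with probability p³ ≈ (0.27735)³ ≈ 2.1334623e-02.
By linearity: E[X] = C(117, 3)·p³ ≈ 260130 · 2.1334623e-02 ≈ 5549.77546.
Since α = 1/2 < 1, p = c/n^{1/2} ≫ 1/n is above the triangle threshold p ~ 1/n. Asymptotically E[X] ~ (c³/6)·n^{3(1−α)} = (3³/6)·n^{1.5} → ∞; triangles are abundant w.h.p.

E[X] ≈ 5549.77546; in regime p = Θ(1/n^{1/2}) E[X] diverges (above the triangle threshold p ~ 1/n).


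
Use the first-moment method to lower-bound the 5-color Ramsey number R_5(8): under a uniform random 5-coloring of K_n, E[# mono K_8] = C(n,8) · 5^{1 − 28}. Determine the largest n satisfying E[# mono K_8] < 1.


We need C(n, 8) · 5^{1 − 28} < 1, i.e. C(n, 8) < 5^{28 − 1} = 7450580596923828125.
Check values of n near the boundary:
  n = 857: C(857, 8) = 6983854138365964575; 6983854138365964575 < 7450580596923828125? YES
  n = 858: C(858, 8) = 7049584530256467771; 7049584530256467771 < 7450580596923828125? YES
  n = 859: C(859, 8) = 7115855595170747139; 7115855595170747139 < 7450580596923828125? YES
  n = 860: C(860, 8) = 7182671140665308145; 7182671140665308145 < 7450580596923828125? YES
  n = 861: C(861, 8) = 7250034996615275865; 7250034996615275865 < 7450580596923828125? YES
  n = 862: C(862, 8) = 7317951015318931845; 7317951015318931845 < 7450580596923828125? YES
  n = 863: C(863, 8) = 7386423071602617757; 7386423071602617757 < 7450580596923828125? YES
  n = 864: C(864, 8) = 7455455062926006708; 7455455062926006708 < 7450580596923828125? NO
  n = 865: C(865, 8) = 7525050909487743060; 7525050909487743060 < 7450580596923828125? NO
  n = 866: C(866, 8) = 7595214554331451620; 7595214554331451620 < 7450580596923828125? NO
The largest n with C(n, 8) < 7450580596923828125 is n = 863 (where E[X] = 7386423071602617757/7450580596923828125 ≈ 0.9913889). Hence R_5(8) > 863, i.e. R_5(8) ≥ 864.

Largest n = 863; hence R_5(8) > 863.


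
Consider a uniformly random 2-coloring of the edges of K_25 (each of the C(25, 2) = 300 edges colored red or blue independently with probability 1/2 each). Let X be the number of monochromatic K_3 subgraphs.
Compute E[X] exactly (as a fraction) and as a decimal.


Let X = Σ_S X_S over the C(25, 3) = 2300 subsets S of size 3, where X_S = 1 if the K_3 on S is monochromatic.
For a fixed S, the K_3 on S has C(3, 2) = 3 edges. P[all 3 edges red] = (1/2)^3, and likewise for blue, so P[monochromatic] = 2·(1/2)^3 = 2^{1 − 3} = 1/4.
Summing: E[X] = C(25, 3) · 2^{1 − 3} = 2300 · 1/4 = 575.
Numerically: E[X] ≈ 575.000.

E[X] = C(25,3)·2^(1−C(3,2)) = 575 ≈ 575.000.


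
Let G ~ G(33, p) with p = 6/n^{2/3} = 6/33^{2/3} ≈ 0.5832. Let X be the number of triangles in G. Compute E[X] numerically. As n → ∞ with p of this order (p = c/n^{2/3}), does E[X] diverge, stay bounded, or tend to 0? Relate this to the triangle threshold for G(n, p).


Number of potential triangles: C(33, 3) = 5456.
Each occurs with probability p³ ≈ (0.5832)³ ≈ 1.983471e-01.
By linearity: E[X] = C(33, 3)·p³ ≈ 5456 · 1.983471e-01 ≈ 1082.1818.
Since α = 2/3 < 1, p = c/n^{2/3} ≫ 1/n is above the triangle threshold p ~ 1/n. Asymptotically E[X] ~ (c³/6)·n^{3(1−α)} = (6³/6)·n^{1} → ∞; triangles are abundant w.h.p.

E[X] ≈ 1082.1818; in regime p = Θ(1/n^{2/3}) E[X] diverges (above the triangle threshold p ~ 1/n).


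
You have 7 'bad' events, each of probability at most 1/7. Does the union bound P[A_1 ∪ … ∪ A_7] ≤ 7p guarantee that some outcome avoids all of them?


Union bound: P[∪_{i=1}^{7} A_i] ≤ Σ_i P[A_i] ≤ 7·p = 7·(1/7) = 1.
Numerically: 1 ≈ 1.0000000.
Is 1 < 1? NO.
Since the bound 1 is ≥ 1, the union bound is uninformative here; it does NOT by itself certify existence.

7·p = 1 ≈ 1.0000000; existence NOT certified by the union bound.


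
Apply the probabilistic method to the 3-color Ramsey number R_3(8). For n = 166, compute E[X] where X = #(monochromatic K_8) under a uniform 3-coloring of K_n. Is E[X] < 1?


E[X] = C(166, 8) · 3^{1 − 28} = 12049276177620 · 3^{−27} = 12049276177620/7625597484987.
As a reduced fraction: E[X] = 148756496020/94143178827 ≈ 1.580.
Is E[X] < 1? NO.
Since E[X] ≥ 1, the first-moment bound is inconclusive at n = 166; it does NOT by itself certify R_3(8) > 166.

E[X] = 148756496020/94143178827 ≈ 1.580; E[X] ≥ 1; first-moment method inconclusive here.


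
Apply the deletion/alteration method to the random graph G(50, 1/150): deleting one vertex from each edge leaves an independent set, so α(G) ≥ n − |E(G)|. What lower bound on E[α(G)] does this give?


E[|E(G)|] = C(50, 2)·p = 1225 · (1/150) = 49/6.
E[α(G)] ≥ n − E[|E(G)|] = 50 − 49/6 = 251/6.
Numerically: ≈ 41.833333.
(This is only a lower bound; the true E[α(G)] may be larger.)

E[α(G)] ≥ 251/6 ≈ 41.833333.


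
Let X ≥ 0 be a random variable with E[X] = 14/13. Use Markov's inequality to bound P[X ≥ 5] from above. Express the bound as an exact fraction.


μ = E[X] = 14/13, a = 5.
Markov: P[X ≥ 5] ≤ μ/a = (14/13)/5 = 14/65.
Numerically: ≈ 0.21538.
(Since a = 5 > μ = 1.07692, the bound 14/65 is < 1 and informative.)

P[X ≥ 5] ≤ 14/65 ≈ 0.21538.


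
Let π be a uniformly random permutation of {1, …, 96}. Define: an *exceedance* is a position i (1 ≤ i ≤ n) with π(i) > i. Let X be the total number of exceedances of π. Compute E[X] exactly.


Write X = Σ_{i=1}^{96} X_i, where X_i = 1_{π(i) > i}.
For each fixed i, π(i) is uniform over {1, …, 96} (marginal of a uniform permutation), so P[π(i) > i] = (n − i)/n. Summing: Σ_{i=1}^{96} (n − i)/n = (0 + 1 + … + 95)/96 = 96(96 − 1)/(2·96) = (96 − 1)/2.
Hence E[X] = Σ_{i=1}^{96} (96 − i)/96 = 95/2 ≈ 47.5000.

E[X] = 95/2 = 47.5000.


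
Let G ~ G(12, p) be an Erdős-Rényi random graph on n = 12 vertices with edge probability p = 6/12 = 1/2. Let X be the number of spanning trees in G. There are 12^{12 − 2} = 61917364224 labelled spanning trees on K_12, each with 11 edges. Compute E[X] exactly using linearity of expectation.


K_12 has 12^{12 − 2} = 61917364224 labelled spanning trees.
For each such spanning tree H, let X_H = 1 if all 11 edges of H are present in G. Then P[X_H = 1] = p^{11} = (1/2)^{11} = 1/2048.
By linearity: E[X] = Σ_H E[X_H] = 61917364224 · p^{11} = 61917364224 · 1/2048 = 30233088.
Numerically: E[X] ≈ 3.02e+07.

E[X] = 61917364224 · (1/2)^{11} = 30233088 ≈ 3.02e+07.


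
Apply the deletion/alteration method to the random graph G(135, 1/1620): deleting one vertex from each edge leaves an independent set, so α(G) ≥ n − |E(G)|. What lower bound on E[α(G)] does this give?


E[|E(G)|] = C(135, 2)·p = 9045 · (1/1620) = 67/12.
E[α(G)] ≥ n − E[|E(G)|] = 135 − 67/12 = 1553/12.
Numerically: ≈ 129.416667.
(This is only a lower bound; the true E[α(G)] may be larger.)

E[α(G)] ≥ 1553/12 ≈ 129.416667.


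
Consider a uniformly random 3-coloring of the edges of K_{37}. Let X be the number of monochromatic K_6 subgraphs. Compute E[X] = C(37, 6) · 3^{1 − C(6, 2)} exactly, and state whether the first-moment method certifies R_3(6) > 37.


E[X] = C(37, 6) · 3^{1 − 15} = 2324784 · 3^{−14} = 2324784/4782969.
As a reduced fraction: E[X] = 774928/1594323 ≈ 0.4861.
Is E[X] < 1? YES.
Since E[X] < 1, there exists a 3-coloring of K_{37} with no monochromatic K_6; hence R_3(6) > 37.

E[X] = 774928/1594323 ≈ 0.4861; E[X] < 1, so R_3(6) > 37.


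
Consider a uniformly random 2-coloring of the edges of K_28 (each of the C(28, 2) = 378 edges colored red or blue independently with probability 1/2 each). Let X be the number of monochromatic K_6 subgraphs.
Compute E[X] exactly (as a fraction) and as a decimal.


Let X = Σ_S X_S over the C(28, 6) = 376740 subsets S of size 6, where X_S = 1 if the K_6 on S is monochromatic.
For a fixed S, the K_6 on S has C(6, 2) = 15 edges. P[all 15 edges red] = (1/2)^15, and likewise for blue, so P[monochromatic] = 2·(1/2)^15 = 2^{1 − 15} = 1/16384.
By linearity: E[X] = C(28, 6) · 2^{1 − 15} = 376740 · 1/16384 = 94185/4096.
Numerically: E[X] ≈ 22.9944.

E[X] = C(28,6)·2^(1−C(6,2)) = 94185/4096 ≈ 22.9944.


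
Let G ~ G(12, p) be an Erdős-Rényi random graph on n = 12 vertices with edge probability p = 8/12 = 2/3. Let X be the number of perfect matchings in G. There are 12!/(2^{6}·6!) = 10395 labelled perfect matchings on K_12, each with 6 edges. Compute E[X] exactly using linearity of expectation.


K_12 has 12!/(2^{6}·6!) = 10395 labelled perfect matchings.
For each such perfect matching H, let X_H = 1 if all 6 edges of H are present in G. Then P[X_H = 1] = p^{6} = (2/3)^{6} = 64/729.
By linearity of expectation: E[X] = Σ_H E[X_H] = 10395 · p^{6} = 10395 · 64/729 = 24640/27.
Numerically: E[X] ≈ 912.59.

E[X] = 10395 · (2/3)^{6} = 24640/27 ≈ 912.59.


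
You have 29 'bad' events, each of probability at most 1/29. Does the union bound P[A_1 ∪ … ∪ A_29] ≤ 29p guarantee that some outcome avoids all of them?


Union bound: P[∪_{i=1}^{29} A_i] ≤ Σ_i P[A_i] ≤ 29·p = 29·(1/29) = 1.
Numerically: 1 ≈ 1.00000.
Is 1 < 1? NO.
Since the bound 1 is ≥ 1, the union bound is uninformative here; it does NOT by itself certify existence.

29·p = 1 ≈ 1.00000; existence NOT certified by the union bound.


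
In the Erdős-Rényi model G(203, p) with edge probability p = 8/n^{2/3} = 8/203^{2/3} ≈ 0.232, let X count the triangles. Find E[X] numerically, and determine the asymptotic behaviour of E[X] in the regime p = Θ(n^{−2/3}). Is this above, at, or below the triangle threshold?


Number of potential triangles: C(203, 3) = 1373701.
Each occurs with probability p³ ≈ (0.232)³ ≈ 1.24245e-02.
By linearity: E[X] = C(203, 3)·p³ ≈ 1373701 · 1.24245e-02 ≈ 17067.507.
Since α = 2/3 < 1, p = c/n^{2/3} ≫ 1/n is above the triangle threshold p ~ 1/n. Asymptotically E[X] ~ (c³/6)·n^{3(1−α)} = (8³/6)·n^{1} → ∞; triangles are abundant w.h.p.

E[X] ≈ 17067.507; in regime p = Θ(1/n^{2/3}) E[X] diverges (above the triangle threshold p ~ 1/n).
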